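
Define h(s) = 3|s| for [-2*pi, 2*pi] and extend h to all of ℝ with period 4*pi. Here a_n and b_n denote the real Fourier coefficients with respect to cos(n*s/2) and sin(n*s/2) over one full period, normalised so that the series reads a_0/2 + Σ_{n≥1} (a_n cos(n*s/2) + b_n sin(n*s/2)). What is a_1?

a_1 = (1/(2*pi)) ∫_{-2*pi}^{2*pi} h(s) cos(s/2) ds.
h is even and cos(s/2) is even, so the integrand is even and a_1 = 1/pi ∫_0^{2*pi} h(s) cos(s/2) ds.
Integrating by parts (boundary term plus one more integral), an antiderivative of (3*s) cos(s/2) is 6*s*sin(s/2) + 12*cos(s/2); evaluating from 0 to 2*pi: ∫_{0}^{2*pi} (3*s) cos(s/2) ds = (-12) - (12) = -24.
Hence a_1 = (1/pi)·(-24) = -24/pi.

-24/pi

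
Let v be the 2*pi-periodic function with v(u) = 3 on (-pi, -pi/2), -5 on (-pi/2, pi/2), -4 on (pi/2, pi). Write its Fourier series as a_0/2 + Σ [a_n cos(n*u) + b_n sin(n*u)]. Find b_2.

7/pi

b_2 = 1/pi ∫_{-pi}^{pi} v(u) sin(2*u) du.
Split the integral at the breakpoints.
Directly, an antiderivative of (3) sin(2*u) is -3*cos(2*u)/2; evaluating from -pi to -pi/2: ∫_{-pi}^{-pi/2} (3) sin(2*u) du = (3/2) - (-3/2) = 3.
Directly, an antiderivative of (-5) sin(2*u) is 5*cos(2*u)/2; evaluating from -pi/2 to pi/2: ∫_{-pi/2}^{pi/2} (-5) sin(2*u) du = (-5/2) - (-5/2) = 0.
Directly, an antiderivative of (-4) sin(2*u) is 2*cos(2*u); evaluating from pi/2 to pi: ∫_{pi/2}^{pi} (-4) sin(2*u) du = (2) - (-2) = 4.
Summing the pieces and multiplying by (1/pi) gives b_2 = 7/pi.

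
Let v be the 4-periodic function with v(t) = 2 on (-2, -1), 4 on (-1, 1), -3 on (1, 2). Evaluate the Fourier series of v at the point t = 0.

v is continuous at t = 0 with value 4, so the series converges to 4 there.

4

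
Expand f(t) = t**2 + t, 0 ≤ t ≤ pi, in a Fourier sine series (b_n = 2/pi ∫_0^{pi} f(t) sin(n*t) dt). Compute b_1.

b_1 = 2/pi ∫_0^{pi} (t**2 + t) sin(t) dt.
Integrating by parts twice (tabular method), an antiderivative of (t**2 + t) sin(t) is -t**2*cos(t) + 2*t*sin(t) - t*cos(t) + sin(t) + 2*cos(t); evaluating from 0 to pi: ∫_{0}^{pi} (t**2 + t) sin(t) dt = (-2 + pi + pi**2) - (2) = -4 + pi + pi**2.
Hence b_1 = (2/pi)·(-4 + pi + pi**2) = -8/pi + 2 + 2*pi.

-8/pi + 2 + 2*pi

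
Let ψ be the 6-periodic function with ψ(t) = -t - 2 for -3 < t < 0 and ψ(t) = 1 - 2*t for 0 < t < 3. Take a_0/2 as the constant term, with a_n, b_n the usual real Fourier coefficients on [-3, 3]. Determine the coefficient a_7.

a_7 = 1/3 ∫_{-3}^{3} ψ(t) cos(7*pi*t/3) dt.
Split the integral at the breakpoints.
Integrating by parts (boundary term plus one more integral), an antiderivative of (-t - 2) cos(7*pi*t/3) is -3*t*sin(7*pi*t/3)/(7*pi) - 6*sin(7*pi*t/3)/(7*pi) - 9*cos(7*pi*t/3)/(49*pi**2); evaluating from -3 to 0: ∫_{-3}^{0} (-t - 2) cos(7*pi*t/3) dt = (-9/(49*pi**2)) - (9/(49*pi**2)) = -18/(49*pi**2).
Integrating by parts (boundary term plus one more integral), an antiderivative of (1 - 2*t) cos(7*pi*t/3) is -6*t*sin(7*pi*t/3)/(7*pi) + 3*sin(7*pi*t/3)/(7*pi) - 18*cos(7*pi*t/3)/(49*pi**2); evaluating from 0 to 3: ∫_{0}^{3} (1 - 2*t) cos(7*pi*t/3) dt = (18/(49*pi**2)) - (-18/(49*pi**2)) = 36/(49*pi**2).
Summing the pieces and multiplying by (1/3) gives a_7 = 6/(49*pi**2).

6/(49*pi**2)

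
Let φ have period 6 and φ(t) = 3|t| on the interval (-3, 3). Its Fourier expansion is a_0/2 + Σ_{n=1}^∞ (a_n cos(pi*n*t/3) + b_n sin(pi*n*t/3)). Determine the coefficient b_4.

b_4 = 1/3 ∫_{-3}^{3} φ(t) sin(4*pi*t/3) dt.
φ is even and sin(4*pi*t/3) is odd, so the integrand is odd over a symmetric interval and the integral vanishes.

0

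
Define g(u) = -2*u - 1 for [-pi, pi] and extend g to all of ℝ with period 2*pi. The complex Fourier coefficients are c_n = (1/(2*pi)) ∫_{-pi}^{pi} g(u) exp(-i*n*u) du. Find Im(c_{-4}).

1/2

Since g is real-valued, Im(c_{-4}) = -(1/(2*pi)) ∫_{-pi}^{pi} g(u) sin(-4*u) du = b_{4}/2.
Integrating by parts (boundary term plus one more integral), an antiderivative of (-2*u - 1) sin(-4*u) is -u*cos(4*u)/2 + sin(4*u)/8 - cos(4*u)/4; evaluating from -pi to pi: ∫_{-pi}^{pi} (-2*u - 1) sin(-4*u) du = (-pi/2 - 1/4) - (-1/4 + pi/2) = -pi.
Hence Im(c_{-4}) = (-1/(2*pi))·(-pi) = 1/2.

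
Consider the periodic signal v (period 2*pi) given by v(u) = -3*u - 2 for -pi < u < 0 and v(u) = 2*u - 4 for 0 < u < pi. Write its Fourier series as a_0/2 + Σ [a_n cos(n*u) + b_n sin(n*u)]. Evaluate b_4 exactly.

1/4

b_4 = 1/pi ∫_{-pi}^{pi} v(u) sin(4*u) du.
Split the integral at the breakpoints.
Integrating by parts (boundary term plus one more integral), an antiderivative of (-3*u - 2) sin(4*u) is 3*u*cos(4*u)/4 - 3*sin(4*u)/16 + cos(4*u)/2; evaluating from -pi to 0: ∫_{-pi}^{0} (-3*u - 2) sin(4*u) du = (1/2) - (1/2 - 3*pi/4) = 3*pi/4.
Integrating by parts (boundary term plus one more integral), an antiderivative of (2*u - 4) sin(4*u) is -u*cos(4*u)/2 + sin(4*u)/8 + cos(4*u); evaluating from 0 to pi: ∫_{0}^{pi} (2*u - 4) sin(4*u) du = (1 - pi/2) - (1) = -pi/2.
Summing the pieces and multiplying by (1/pi) gives b_4 = 1/4.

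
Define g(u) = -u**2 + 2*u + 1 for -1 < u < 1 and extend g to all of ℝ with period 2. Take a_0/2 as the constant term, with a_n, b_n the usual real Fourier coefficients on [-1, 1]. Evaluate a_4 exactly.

a_4 = ∫_{-1}^{1} g(u) cos(4*pi*u) du.
Integrating by parts twice (tabular method), an antiderivative of (-u**2 + 2*u + 1) cos(4*pi*u) is -u**2*sin(4*pi*u)/(4*pi) + u*sin(4*pi*u)/(2*pi) - u*cos(4*pi*u)/(8*pi**2) + sin(4*pi*u)/(32*pi**3) + sin(4*pi*u)/(4*pi) + cos(4*pi*u)/(8*pi**2); evaluating from -1 to 1: ∫_{-1}^{1} (-u**2 + 2*u + 1) cos(4*pi*u) du = (0) - (1/(4*pi**2)) = -1/(4*pi**2).
Hence a_4 = -1/(4*pi**2).

-1/(4*pi**2)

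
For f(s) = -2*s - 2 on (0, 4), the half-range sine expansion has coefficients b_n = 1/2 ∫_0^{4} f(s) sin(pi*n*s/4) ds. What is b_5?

b_5 = 1/2 ∫_0^{4} (-2*s - 2) sin(5*pi*s/4) ds.
Integrating by parts (boundary term plus one more integral), an antiderivative of (-2*s - 2) sin(5*pi*s/4) is 8*s*cos(5*pi*s/4)/(5*pi) - 32*sin(5*pi*s/4)/(25*pi**2) + 8*cos(5*pi*s/4)/(5*pi); evaluating from 0 to 4: ∫_{0}^{4} (-2*s - 2) sin(5*pi*s/4) ds = (-8/pi) - (8/(5*pi)) = -48/(5*pi).
Hence b_5 = (1/2)·(-48/(5*pi)) = -24/(5*pi).

-24/(5*pi)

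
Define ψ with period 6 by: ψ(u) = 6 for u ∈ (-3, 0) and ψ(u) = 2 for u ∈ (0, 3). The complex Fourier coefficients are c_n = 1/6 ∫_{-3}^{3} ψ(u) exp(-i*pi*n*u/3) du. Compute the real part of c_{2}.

0

Since ψ is real-valued, Re(c_{2}) = 1/6 ∫_{-3}^{3} ψ(u) cos(2*pi*u/3) du = a_{2}/2.
Split the integral at the breakpoints.
Directly, an antiderivative of (6) cos(2*pi*u/3) is 9*sin(2*pi*u/3)/pi; evaluating from -3 to 0: ∫_{-3}^{0} (6) cos(2*pi*u/3) du = (0) - (0) = 0.
Directly, an antiderivative of (2) cos(2*pi*u/3) is 3*sin(2*pi*u/3)/pi; evaluating from 0 to 3: ∫_{0}^{3} (2) cos(2*pi*u/3) du = (0) - (0) = 0.
So ∫_{-3}^{3} ψ(u) cos(2*pi*u/3) du = 0.
Hence Re(c_{2}) = (1/6)·(0) = 0.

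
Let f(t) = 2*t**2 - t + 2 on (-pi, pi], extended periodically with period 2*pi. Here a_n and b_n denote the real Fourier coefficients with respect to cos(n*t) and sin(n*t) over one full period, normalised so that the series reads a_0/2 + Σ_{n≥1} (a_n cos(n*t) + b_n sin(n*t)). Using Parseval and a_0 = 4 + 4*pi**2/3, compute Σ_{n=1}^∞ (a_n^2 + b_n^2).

2*pi**2*(15 + 16*pi**2)/45

Parseval: a_0^2/2 + Σ_{n≥1} (a_n^2+b_n^2) = 1/pi ∫_{-pi}^{pi} f(t)^2 dt = 8 + 6*pi**2 + 8*pi**4/5.
Subtract a_0^2/2 = 8*(3 + pi**2)**2/9: Σ (a_n^2+b_n^2) = 2*pi**2*(15 + 16*pi**2)/45.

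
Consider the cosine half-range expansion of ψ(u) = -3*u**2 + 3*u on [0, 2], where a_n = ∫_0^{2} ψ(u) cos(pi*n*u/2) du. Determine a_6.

-4/(3*pi**2)

a_6 = ∫_0^{2} (-3*u**2 + 3*u) cos(3*pi*u) du.
Integrating by parts twice (tabular method), an antiderivative of (-3*u**2 + 3*u) cos(3*pi*u) is -u**2*sin(3*pi*u)/pi + u*sin(3*pi*u)/pi - 2*u*cos(3*pi*u)/(3*pi**2) + 2*sin(3*pi*u)/(9*pi**3) + cos(3*pi*u)/(3*pi**2); evaluating from 0 to 2: ∫_{0}^{2} (-3*u**2 + 3*u) cos(3*pi*u) du = (-1/pi**2) - (1/(3*pi**2)) = -4/(3*pi**2).
Hence a_6 = -4/(3*pi**2).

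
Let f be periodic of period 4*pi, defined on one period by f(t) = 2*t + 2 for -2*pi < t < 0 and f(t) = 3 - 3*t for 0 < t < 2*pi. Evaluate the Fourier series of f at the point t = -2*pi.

At t = -2*pi the one-sided limits are f(-2*pi^-) = 3 - 6*pi and f(-2*pi^+) = 2 - 4*pi.
By Dirichlet's theorem the series converges to their average, [(3 - 6*pi) + (2 - 4*pi)]/2 = 5/2 - 5*pi.

5/2 - 5*pi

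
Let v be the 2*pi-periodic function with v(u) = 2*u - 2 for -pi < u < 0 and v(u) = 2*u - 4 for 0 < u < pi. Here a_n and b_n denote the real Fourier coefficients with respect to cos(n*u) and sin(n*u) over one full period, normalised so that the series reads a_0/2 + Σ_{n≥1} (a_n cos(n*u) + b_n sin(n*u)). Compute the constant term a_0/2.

-3

a_0 = 1/pi ∫_{-pi}^{pi} v(u) du = 1/pi · (-6*pi) = -6.
So the constant term a_0/2 = -3.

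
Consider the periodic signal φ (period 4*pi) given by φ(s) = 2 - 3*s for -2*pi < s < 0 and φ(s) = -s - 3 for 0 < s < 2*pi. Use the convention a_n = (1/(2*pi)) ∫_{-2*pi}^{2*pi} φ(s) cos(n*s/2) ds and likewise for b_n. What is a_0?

-1 + 2*pi

a_0 = (1/(2*pi)) ∫_{-2*pi}^{2*pi} φ(s) ds = (1/(2*pi)) · (2*pi*(-1 + 2*pi)) = -1 + 2*pi.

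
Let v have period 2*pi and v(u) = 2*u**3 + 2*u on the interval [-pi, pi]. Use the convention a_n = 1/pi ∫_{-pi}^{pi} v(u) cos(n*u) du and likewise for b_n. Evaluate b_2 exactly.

1 - 2*pi**2

b_2 = 1/pi ∫_{-pi}^{pi} v(u) sin(2*u) du.
v is odd and sin(2*u) is odd, so the integrand is even and b_2 = 2/pi ∫_0^{pi} v(u) sin(2*u) du.
Integrating by parts three times (tabular method), an antiderivative of (2*u**3 + 2*u) sin(2*u) is -u**3*cos(2*u) + 3*u**2*sin(2*u)/2 + u*cos(2*u)/2 - sin(2*u)/4; evaluating from 0 to pi: ∫_{0}^{pi} (2*u**3 + 2*u) sin(2*u) du = (-pi**3 + pi/2) - (0) = -pi**3 + pi/2.
Hence b_2 = (2/pi)·(-pi**3 + pi/2) = 1 - 2*pi**2.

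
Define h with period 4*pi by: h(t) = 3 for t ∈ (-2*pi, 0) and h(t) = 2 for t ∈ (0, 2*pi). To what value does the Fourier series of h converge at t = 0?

5/2

At t = 0 the one-sided limits are h(0^-) = 3 and h(0^+) = 2.
By Dirichlet's theorem the series converges to their average, [(3) + (2)]/2 = 5/2.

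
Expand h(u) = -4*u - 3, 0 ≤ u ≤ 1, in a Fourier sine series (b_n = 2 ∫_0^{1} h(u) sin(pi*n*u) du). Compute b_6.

4/(3*pi)

b_6 = 2 ∫_0^{1} (-4*u - 3) sin(6*pi*u) du.
Integrating by parts (boundary term plus one more integral), an antiderivative of (-4*u - 3) sin(6*pi*u) is 2*u*cos(6*pi*u)/(3*pi) - sin(6*pi*u)/(9*pi**2) + cos(6*pi*u)/(2*pi); evaluating from 0 to 1: ∫_{0}^{1} (-4*u - 3) sin(6*pi*u) du = (7/(6*pi)) - (1/(2*pi)) = 2/(3*pi).
Hence b_6 = 2·(2/(3*pi)) = 4/(3*pi).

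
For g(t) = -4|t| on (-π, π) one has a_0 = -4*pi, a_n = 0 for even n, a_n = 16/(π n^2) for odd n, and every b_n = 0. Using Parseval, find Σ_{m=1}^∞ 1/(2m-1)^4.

Parseval: a_0^2/2 + Σ a_n^2 = (1/π) ∫_{-π}^{π} g(t)^2 dt = 32*pi**2/3.
Subtract a_0^2/2 = 8*pi**2: Σ a_n^2 = 8*pi**2/3.
Only odd n contribute, with a_n^2 = 256/(π^2 n^4), so Σ_{m≥1} 1/(2m-1)^4 = π^2·(8*pi**2/3)/256 = pi**4/96.

pi**4/96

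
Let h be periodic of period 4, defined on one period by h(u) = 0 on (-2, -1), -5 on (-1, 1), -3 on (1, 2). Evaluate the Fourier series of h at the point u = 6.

u = 6 differs from u = 2 by 1 full period(s), and the series is 4-periodic.
At u = 2 the one-sided limits are h(2^-) = -3 and h(2^+) = 0.
By Dirichlet's theorem the series converges to their average, [(-3) + (0)]/2 = -3/2.

-3/2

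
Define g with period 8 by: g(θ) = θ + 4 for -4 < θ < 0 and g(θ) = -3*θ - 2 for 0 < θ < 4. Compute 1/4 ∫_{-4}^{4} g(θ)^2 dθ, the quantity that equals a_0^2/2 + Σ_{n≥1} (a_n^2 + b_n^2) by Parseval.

244/3

1/4 ∫_{-4}^{4} g(θ)^2 dθ = 1/4 · (976/3) = 244/3.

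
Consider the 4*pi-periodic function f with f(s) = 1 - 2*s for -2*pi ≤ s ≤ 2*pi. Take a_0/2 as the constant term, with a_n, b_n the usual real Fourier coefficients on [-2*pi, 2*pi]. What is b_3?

-8/3

b_3 = (1/(2*pi)) ∫_{-2*pi}^{2*pi} f(s) sin(3*s/2) ds.
Integrating by parts (boundary term plus one more integral), an antiderivative of (1 - 2*s) sin(3*s/2) is 4*s*cos(3*s/2)/3 - 8*sin(3*s/2)/9 - 2*cos(3*s/2)/3; evaluating from -2*pi to 2*pi: ∫_{-2*pi}^{2*pi} (1 - 2*s) sin(3*s/2) ds = (2/3 - 8*pi/3) - (2/3 + 8*pi/3) = -16*pi/3.
Hence b_3 = (1/(2*pi))·(-16*pi/3) = -8/3.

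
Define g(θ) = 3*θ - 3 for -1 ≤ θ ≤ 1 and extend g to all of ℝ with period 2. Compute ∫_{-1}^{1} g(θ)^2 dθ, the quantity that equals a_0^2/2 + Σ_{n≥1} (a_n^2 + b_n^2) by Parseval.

24

∫_{-1}^{1} g(θ)^2 dθ = 24.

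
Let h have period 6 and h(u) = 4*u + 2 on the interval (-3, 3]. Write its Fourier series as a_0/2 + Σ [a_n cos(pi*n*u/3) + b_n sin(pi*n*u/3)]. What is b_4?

b_4 = 1/3 ∫_{-3}^{3} h(u) sin(4*pi*u/3) du.
Integrating by parts (boundary term plus one more integral), an antiderivative of (4*u + 2) sin(4*pi*u/3) is -3*u*cos(4*pi*u/3)/pi + 9*sin(4*pi*u/3)/(4*pi**2) - 3*cos(4*pi*u/3)/(2*pi); evaluating from -3 to 3: ∫_{-3}^{3} (4*u + 2) sin(4*pi*u/3) du = (-21/(2*pi)) - (15/(2*pi)) = -18/pi.
Hence b_4 = (1/3)·(-18/pi) = -6/pi.

-6/pi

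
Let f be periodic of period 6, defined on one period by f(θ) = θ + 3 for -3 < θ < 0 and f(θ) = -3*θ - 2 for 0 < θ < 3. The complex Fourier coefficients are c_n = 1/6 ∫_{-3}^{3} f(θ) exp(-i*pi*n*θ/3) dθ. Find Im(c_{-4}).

3/(4*pi)

Since f is real-valued, Im(c_{-4}) = -1/6 ∫_{-3}^{3} f(θ) sin(-4*pi*θ/3) dθ = b_{4}/2.
Split the integral at the breakpoints.
Integrating by parts (boundary term plus one more integral), an antiderivative of (θ + 3) sin(-4*pi*θ/3) is 3*θ*cos(4*pi*θ/3)/(4*pi) - 9*sin(4*pi*θ/3)/(16*pi**2) + 9*cos(4*pi*θ/3)/(4*pi); evaluating from -3 to 0: ∫_{-3}^{0} (θ + 3) sin(-4*pi*θ/3) dθ = (9/(4*pi)) - (0) = 9/(4*pi).
Integrating by parts (boundary term plus one more integral), an antiderivative of (-3*θ - 2) sin(-4*pi*θ/3) is -9*θ*cos(4*pi*θ/3)/(4*pi) + 27*sin(4*pi*θ/3)/(16*pi**2) - 3*cos(4*pi*θ/3)/(2*pi); evaluating from 0 to 3: ∫_{0}^{3} (-3*θ - 2) sin(-4*pi*θ/3) dθ = (-33/(4*pi)) - (-3/(2*pi)) = -27/(4*pi).
So ∫_{-3}^{3} f(θ) sin(-4*pi*θ/3) dθ = -9/(2*pi).
Hence Im(c_{-4}) = (-1/6)·(-9/(2*pi)) = 3/(4*pi).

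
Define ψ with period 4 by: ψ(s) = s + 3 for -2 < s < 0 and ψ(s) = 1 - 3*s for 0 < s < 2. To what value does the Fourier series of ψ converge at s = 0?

At s = 0 the one-sided limits are ψ(0^-) = 3 and ψ(0^+) = 1.
By Dirichlet's theorem the series converges to their average, [(3) + (1)]/2 = 2.

2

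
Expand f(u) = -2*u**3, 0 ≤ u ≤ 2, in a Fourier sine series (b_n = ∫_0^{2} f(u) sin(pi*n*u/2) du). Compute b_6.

b_6 = ∫_0^{2} (-2*u**3) sin(3*pi*u) du.
Integrating by parts three times (tabular method), an antiderivative of (-2*u**3) sin(3*pi*u) is 2*u**3*cos(3*pi*u)/(3*pi) - 2*u**2*sin(3*pi*u)/(3*pi**2) - 4*u*cos(3*pi*u)/(9*pi**3) + 4*sin(3*pi*u)/(27*pi**4); evaluating from 0 to 2: ∫_{0}^{2} (-2*u**3) sin(3*pi*u) du = (8*(-1 + 6*pi**2)/(9*pi**3)) - (0) = 8*(-1 + 6*pi**2)/(9*pi**3).
Hence b_6 = 8*(-1 + 6*pi**2)/(9*pi**3).

8*(-1 + 6*pi**2)/(9*pi**3)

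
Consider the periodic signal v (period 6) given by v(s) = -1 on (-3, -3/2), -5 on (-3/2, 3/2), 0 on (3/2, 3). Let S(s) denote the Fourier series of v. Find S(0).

-5

v is continuous at s = 0 with value -5, so the series converges to -5 there.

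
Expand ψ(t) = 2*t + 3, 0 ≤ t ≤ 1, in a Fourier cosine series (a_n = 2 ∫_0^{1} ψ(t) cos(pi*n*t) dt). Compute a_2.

a_2 = 2 ∫_0^{1} (2*t + 3) cos(2*pi*t) dt.
Integrating by parts (boundary term plus one more integral), an antiderivative of (2*t + 3) cos(2*pi*t) is t*sin(2*pi*t)/pi + 3*sin(2*pi*t)/(2*pi) + cos(2*pi*t)/(2*pi**2); evaluating from 0 to 1: ∫_{0}^{1} (2*t + 3) cos(2*pi*t) dt = (1/(2*pi**2)) - (1/(2*pi**2)) = 0.
Hence a_2 = 2·(0) = 0.

0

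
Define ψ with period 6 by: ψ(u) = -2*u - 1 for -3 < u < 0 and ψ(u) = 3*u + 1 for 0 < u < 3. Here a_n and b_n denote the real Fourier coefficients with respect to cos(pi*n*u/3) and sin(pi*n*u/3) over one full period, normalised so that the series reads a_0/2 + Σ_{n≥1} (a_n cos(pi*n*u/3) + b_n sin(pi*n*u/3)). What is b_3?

b_3 = 1/3 ∫_{-3}^{3} ψ(u) sin(pi*u) du.
Split the integral at the breakpoints.
Integrating by parts (boundary term plus one more integral), an antiderivative of (-2*u - 1) sin(pi*u) is 2*u*cos(pi*u)/pi - 2*sin(pi*u)/pi**2 + cos(pi*u)/pi; evaluating from -3 to 0: ∫_{-3}^{0} (-2*u - 1) sin(pi*u) du = (1/pi) - (5/pi) = -4/pi.
Integrating by parts (boundary term plus one more integral), an antiderivative of (3*u + 1) sin(pi*u) is -3*u*cos(pi*u)/pi + 3*sin(pi*u)/pi**2 - cos(pi*u)/pi; evaluating from 0 to 3: ∫_{0}^{3} (3*u + 1) sin(pi*u) du = (10/pi) - (-1/pi) = 11/pi.
Summing the pieces and multiplying by (1/3) gives b_3 = 7/(3*pi).

7/(3*pi)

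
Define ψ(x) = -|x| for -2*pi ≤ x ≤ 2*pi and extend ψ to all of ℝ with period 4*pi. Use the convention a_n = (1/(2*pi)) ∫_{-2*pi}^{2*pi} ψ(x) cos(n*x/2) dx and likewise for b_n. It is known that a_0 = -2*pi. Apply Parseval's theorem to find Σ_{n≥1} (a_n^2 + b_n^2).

Parseval: a_0^2/2 + Σ_{n≥1} (a_n^2+b_n^2) = (1/(2*pi)) ∫_{-2*pi}^{2*pi} ψ(x)^2 dx = 8*pi**2/3.
Subtract a_0^2/2 = 2*pi**2: Σ (a_n^2+b_n^2) = 2*pi**2/3.

2*pi**2/3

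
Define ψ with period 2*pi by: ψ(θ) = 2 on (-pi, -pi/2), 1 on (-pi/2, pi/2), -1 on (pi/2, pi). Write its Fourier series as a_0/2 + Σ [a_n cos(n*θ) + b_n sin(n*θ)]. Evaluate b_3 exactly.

b_3 = 1/pi ∫_{-pi}^{pi} ψ(θ) sin(3*θ) dθ.
Split the integral at the breakpoints.
Directly, an antiderivative of (2) sin(3*θ) is -2*cos(3*θ)/3; evaluating from -pi to -pi/2: ∫_{-pi}^{-pi/2} (2) sin(3*θ) dθ = (0) - (2/3) = -2/3.
Directly, an antiderivative of (1) sin(3*θ) is -cos(3*θ)/3; evaluating from -pi/2 to pi/2: ∫_{-pi/2}^{pi/2} (1) sin(3*θ) dθ = (0) - (0) = 0.
Directly, an antiderivative of (-1) sin(3*θ) is cos(3*θ)/3; evaluating from pi/2 to pi: ∫_{pi/2}^{pi} (-1) sin(3*θ) dθ = (-1/3) - (0) = -1/3.
Summing the pieces and multiplying by (1/pi) gives b_3 = -1/pi.

-1/pi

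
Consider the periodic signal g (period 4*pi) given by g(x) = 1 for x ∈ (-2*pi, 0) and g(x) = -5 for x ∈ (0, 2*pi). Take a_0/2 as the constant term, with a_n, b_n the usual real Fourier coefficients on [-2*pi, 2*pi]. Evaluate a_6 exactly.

a_6 = (1/(2*pi)) ∫_{-2*pi}^{2*pi} g(x) cos(3*x) dx.
Split the integral at the breakpoints.
Directly, an antiderivative of (1) cos(3*x) is sin(3*x)/3; evaluating from -2*pi to 0: ∫_{-2*pi}^{0} (1) cos(3*x) dx = (0) - (0) = 0.
Directly, an antiderivative of (-5) cos(3*x) is -5*sin(3*x)/3; evaluating from 0 to 2*pi: ∫_{0}^{2*pi} (-5) cos(3*x) dx = (0) - (0) = 0.
Summing the pieces and multiplying by (1/(2*pi)) gives a_6 = 0.

0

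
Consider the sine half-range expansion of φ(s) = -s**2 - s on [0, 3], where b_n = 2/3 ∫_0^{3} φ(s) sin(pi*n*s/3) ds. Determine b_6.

b_6 = 2/3 ∫_0^{3} (-s**2 - s) sin(2*pi*s) ds.
Integrating by parts twice (tabular method), an antiderivative of (-s**2 - s) sin(2*pi*s) is s**2*cos(2*pi*s)/(2*pi) - s*sin(2*pi*s)/(2*pi**2) + s*cos(2*pi*s)/(2*pi) - sin(2*pi*s)/(4*pi**2) - cos(2*pi*s)/(4*pi**3); evaluating from 0 to 3: ∫_{0}^{3} (-s**2 - s) sin(2*pi*s) ds = (-1/(4*pi**3) + 6/pi) - (-1/(4*pi**3)) = 6/pi.
Hence b_6 = (2/3)·(6/pi) = 4/pi.

4/pi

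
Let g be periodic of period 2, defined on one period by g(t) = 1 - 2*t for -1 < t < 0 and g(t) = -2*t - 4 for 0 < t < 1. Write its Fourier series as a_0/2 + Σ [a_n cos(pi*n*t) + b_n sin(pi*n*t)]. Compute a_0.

-3

a_0 = ∫_{-1}^{1} g(t) dt = -3.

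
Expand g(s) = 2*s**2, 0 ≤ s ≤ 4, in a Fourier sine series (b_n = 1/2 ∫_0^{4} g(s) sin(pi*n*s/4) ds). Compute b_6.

b_6 = 1/2 ∫_0^{4} (2*s**2) sin(3*pi*s/2) ds.
Integrating by parts twice (tabular method), an antiderivative of (2*s**2) sin(3*pi*s/2) is -4*s**2*cos(3*pi*s/2)/(3*pi) + 16*s*sin(3*pi*s/2)/(9*pi**2) + 32*cos(3*pi*s/2)/(27*pi**3); evaluating from 0 to 4: ∫_{0}^{4} (2*s**2) sin(3*pi*s/2) ds = (32*(1 - 18*pi**2)/(27*pi**3)) - (32/(27*pi**3)) = -64/(3*pi).
Hence b_6 = (1/2)·(-64/(3*pi)) = -32/(3*pi).

-32/(3*pi)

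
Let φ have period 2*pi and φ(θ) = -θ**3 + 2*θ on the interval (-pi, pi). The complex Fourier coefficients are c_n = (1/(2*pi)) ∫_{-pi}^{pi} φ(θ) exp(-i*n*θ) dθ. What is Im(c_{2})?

Since φ is real-valued, Im(c_{2}) = -(1/(2*pi)) ∫_{-pi}^{pi} φ(θ) sin(2*θ) dθ = -b_{2}/2.
φ is odd and sin(2*θ) is odd, so the integrand is even: ∫_{-pi}^{pi} φ(θ) sin(2*θ) dθ = 2∫_0^{pi} φ(θ) sin(2*θ) dθ.
Integrating by parts three times (tabular method), an antiderivative of (-θ**3 + 2*θ) sin(2*θ) is θ**3*cos(2*θ)/2 - 3*θ**2*sin(2*θ)/4 - 7*θ*cos(2*θ)/4 + 7*sin(2*θ)/8; evaluating from 0 to pi: ∫_{0}^{pi} (-θ**3 + 2*θ) sin(2*θ) dθ = (pi*(-7 + 2*pi**2)/4) - (0) = pi*(-7 + 2*pi**2)/4.
So ∫_{-pi}^{pi} φ(θ) sin(2*θ) dθ = pi*(-7/2 + pi**2).
Hence Im(c_{2}) = (-1/(2*pi))·(pi*(-7/2 + pi**2)) = 7/4 - pi**2/2.

7/4 - pi**2/2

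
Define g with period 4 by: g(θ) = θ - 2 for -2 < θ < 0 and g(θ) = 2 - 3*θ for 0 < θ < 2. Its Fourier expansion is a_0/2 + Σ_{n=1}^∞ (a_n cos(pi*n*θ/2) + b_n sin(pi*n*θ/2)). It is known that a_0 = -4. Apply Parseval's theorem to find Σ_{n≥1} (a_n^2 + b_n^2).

Parseval: a_0^2/2 + Σ_{n≥1} (a_n^2+b_n^2) = 1/2 ∫_{-2}^{2} g(θ)^2 dθ = 40/3.
Subtract a_0^2/2 = 8: Σ (a_n^2+b_n^2) = 16/3.

16/3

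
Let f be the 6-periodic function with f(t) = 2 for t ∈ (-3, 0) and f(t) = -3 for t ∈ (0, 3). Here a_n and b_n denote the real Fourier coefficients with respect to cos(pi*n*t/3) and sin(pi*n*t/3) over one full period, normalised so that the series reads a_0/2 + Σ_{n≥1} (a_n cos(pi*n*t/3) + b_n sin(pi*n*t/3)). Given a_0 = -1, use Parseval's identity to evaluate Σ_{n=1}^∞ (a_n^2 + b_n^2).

Parseval: a_0^2/2 + Σ_{n≥1} (a_n^2+b_n^2) = 1/3 ∫_{-3}^{3} f(t)^2 dt = 13.
Subtract a_0^2/2 = 1/2: Σ (a_n^2+b_n^2) = 25/2.

25/2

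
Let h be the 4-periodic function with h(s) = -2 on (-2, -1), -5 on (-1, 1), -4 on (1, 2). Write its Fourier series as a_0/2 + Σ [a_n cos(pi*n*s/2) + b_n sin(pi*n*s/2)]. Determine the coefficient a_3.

a_3 = 1/2 ∫_{-2}^{2} h(s) cos(3*pi*s/2) ds.
Split the integral at the breakpoints.
Directly, an antiderivative of (-2) cos(3*pi*s/2) is -4*sin(3*pi*s/2)/(3*pi); evaluating from -2 to -1: ∫_{-2}^{-1} (-2) cos(3*pi*s/2) ds = (-4/(3*pi)) - (0) = -4/(3*pi).
Directly, an antiderivative of (-5) cos(3*pi*s/2) is -10*sin(3*pi*s/2)/(3*pi); evaluating from -1 to 1: ∫_{-1}^{1} (-5) cos(3*pi*s/2) ds = (10/(3*pi)) - (-10/(3*pi)) = 20/(3*pi).
Directly, an antiderivative of (-4) cos(3*pi*s/2) is -8*sin(3*pi*s/2)/(3*pi); evaluating from 1 to 2: ∫_{1}^{2} (-4) cos(3*pi*s/2) ds = (0) - (8/(3*pi)) = -8/(3*pi).
Summing the pieces and multiplying by (1/2) gives a_3 = 4/(3*pi).

4/(3*pi)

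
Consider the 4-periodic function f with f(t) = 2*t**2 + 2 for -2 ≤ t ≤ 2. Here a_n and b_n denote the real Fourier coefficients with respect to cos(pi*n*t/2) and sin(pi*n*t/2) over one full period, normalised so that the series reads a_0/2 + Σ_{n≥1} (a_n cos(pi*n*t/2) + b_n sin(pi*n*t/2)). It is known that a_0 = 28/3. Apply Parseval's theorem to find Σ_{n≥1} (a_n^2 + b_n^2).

Parseval: a_0^2/2 + Σ_{n≥1} (a_n^2+b_n^2) = 1/2 ∫_{-2}^{2} f(t)^2 dt = 824/15.
Subtract a_0^2/2 = 392/9: Σ (a_n^2+b_n^2) = 512/45.

512/45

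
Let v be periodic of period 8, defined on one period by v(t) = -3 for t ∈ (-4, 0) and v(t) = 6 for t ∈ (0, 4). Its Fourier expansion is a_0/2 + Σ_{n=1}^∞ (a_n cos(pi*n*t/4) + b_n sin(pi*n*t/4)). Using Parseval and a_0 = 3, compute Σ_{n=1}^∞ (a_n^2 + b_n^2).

Parseval: a_0^2/2 + Σ_{n≥1} (a_n^2+b_n^2) = 1/4 ∫_{-4}^{4} v(t)^2 dt = 45.
Subtract a_0^2/2 = 9/2: Σ (a_n^2+b_n^2) = 81/2.

81/2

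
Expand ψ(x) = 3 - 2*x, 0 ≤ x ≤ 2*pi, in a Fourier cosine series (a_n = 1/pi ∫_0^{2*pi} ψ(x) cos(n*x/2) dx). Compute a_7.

a_7 = 1/pi ∫_0^{2*pi} (3 - 2*x) cos(7*x/2) dx.
Integrating by parts (boundary term plus one more integral), an antiderivative of (3 - 2*x) cos(7*x/2) is -4*x*sin(7*x/2)/7 + 6*sin(7*x/2)/7 - 8*cos(7*x/2)/49; evaluating from 0 to 2*pi: ∫_{0}^{2*pi} (3 - 2*x) cos(7*x/2) dx = (8/49) - (-8/49) = 16/49.
Hence a_7 = (1/pi)·(16/49) = 16/(49*pi).

16/(49*pi)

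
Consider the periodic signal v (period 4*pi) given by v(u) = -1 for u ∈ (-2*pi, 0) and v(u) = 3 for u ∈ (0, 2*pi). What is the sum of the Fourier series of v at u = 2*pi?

u = 2*pi differs from u = -2*pi by 1 full period(s), and the series is 4*pi-periodic.
At u = -2*pi the one-sided limits are v(-2*pi^-) = 3 and v(-2*pi^+) = -1.
By Dirichlet's theorem the series converges to their average, [(3) + (-1)]/2 = 1.

1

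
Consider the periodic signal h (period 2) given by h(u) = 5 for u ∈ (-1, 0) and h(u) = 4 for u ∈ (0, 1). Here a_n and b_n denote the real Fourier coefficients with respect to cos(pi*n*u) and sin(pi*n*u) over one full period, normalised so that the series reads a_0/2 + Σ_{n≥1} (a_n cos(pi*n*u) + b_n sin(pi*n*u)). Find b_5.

b_5 = ∫_{-1}^{1} h(u) sin(5*pi*u) du.
Split the integral at the breakpoints.
Directly, an antiderivative of (5) sin(5*pi*u) is -cos(5*pi*u)/pi; evaluating from -1 to 0: ∫_{-1}^{0} (5) sin(5*pi*u) du = (-1/pi) - (1/pi) = -2/pi.
Directly, an antiderivative of (4) sin(5*pi*u) is -4*cos(5*pi*u)/(5*pi); evaluating from 0 to 1: ∫_{0}^{1} (4) sin(5*pi*u) du = (4/(5*pi)) - (-4/(5*pi)) = 8/(5*pi).
Summing the pieces gives b_5 = -2/(5*pi).

-2/(5*pi)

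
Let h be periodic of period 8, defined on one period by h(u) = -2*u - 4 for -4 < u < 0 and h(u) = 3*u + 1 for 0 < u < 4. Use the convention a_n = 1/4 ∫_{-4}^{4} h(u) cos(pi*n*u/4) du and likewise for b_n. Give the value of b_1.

14/pi

b_1 = 1/4 ∫_{-4}^{4} h(u) sin(pi*u/4) du.
Split the integral at the breakpoints.
Integrating by parts (boundary term plus one more integral), an antiderivative of (-2*u - 4) sin(pi*u/4) is 8*u*cos(pi*u/4)/pi - 32*sin(pi*u/4)/pi**2 + 16*cos(pi*u/4)/pi; evaluating from -4 to 0: ∫_{-4}^{0} (-2*u - 4) sin(pi*u/4) du = (16/pi) - (16/pi) = 0.
Integrating by parts (boundary term plus one more integral), an antiderivative of (3*u + 1) sin(pi*u/4) is -12*u*cos(pi*u/4)/pi + 48*sin(pi*u/4)/pi**2 - 4*cos(pi*u/4)/pi; evaluating from 0 to 4: ∫_{0}^{4} (3*u + 1) sin(pi*u/4) du = (52/pi) - (-4/pi) = 56/pi.
Summing the pieces and multiplying by (1/4) gives b_1 = 14/pi.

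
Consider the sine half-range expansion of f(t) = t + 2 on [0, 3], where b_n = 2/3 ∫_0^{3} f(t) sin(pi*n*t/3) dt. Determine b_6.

-1/pi

b_6 = 2/3 ∫_0^{3} (t + 2) sin(2*pi*t) dt.
Integrating by parts (boundary term plus one more integral), an antiderivative of (t + 2) sin(2*pi*t) is -t*cos(2*pi*t)/(2*pi) + sin(2*pi*t)/(4*pi**2) - cos(2*pi*t)/pi; evaluating from 0 to 3: ∫_{0}^{3} (t + 2) sin(2*pi*t) dt = (-5/(2*pi)) - (-1/pi) = -3/(2*pi).
Hence b_6 = (2/3)·(-3/(2*pi)) = -1/pi.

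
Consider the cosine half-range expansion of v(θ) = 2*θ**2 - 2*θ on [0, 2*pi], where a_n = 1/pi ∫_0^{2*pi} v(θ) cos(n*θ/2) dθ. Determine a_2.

8

a_2 = 1/pi ∫_0^{2*pi} (2*θ**2 - 2*θ) cos(θ) dθ.
Integrating by parts twice (tabular method), an antiderivative of (2*θ**2 - 2*θ) cos(θ) is 2*θ**2*sin(θ) - 2*θ*sin(θ) + 4*θ*cos(θ) - 4*sin(θ) - 2*cos(θ); evaluating from 0 to 2*pi: ∫_{0}^{2*pi} (2*θ**2 - 2*θ) cos(θ) dθ = (-2 + 8*pi) - (-2) = 8*pi.
Hence a_2 = (1/pi)·(8*pi) = 8.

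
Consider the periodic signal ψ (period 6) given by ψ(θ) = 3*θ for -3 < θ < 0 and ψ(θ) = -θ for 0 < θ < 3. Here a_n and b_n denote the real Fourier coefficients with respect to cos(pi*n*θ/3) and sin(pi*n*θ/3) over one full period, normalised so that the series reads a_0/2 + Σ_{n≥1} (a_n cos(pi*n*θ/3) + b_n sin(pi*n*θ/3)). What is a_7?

24/(49*pi**2)

a_7 = 1/3 ∫_{-3}^{3} ψ(θ) cos(7*pi*θ/3) dθ.
Split the integral at the breakpoints.
Integrating by parts (boundary term plus one more integral), an antiderivative of (3*θ) cos(7*pi*θ/3) is 9*θ*sin(7*pi*θ/3)/(7*pi) + 27*cos(7*pi*θ/3)/(49*pi**2); evaluating from -3 to 0: ∫_{-3}^{0} (3*θ) cos(7*pi*θ/3) dθ = (27/(49*pi**2)) - (-27/(49*pi**2)) = 54/(49*pi**2).
Integrating by parts (boundary term plus one more integral), an antiderivative of (-θ) cos(7*pi*θ/3) is -3*θ*sin(7*pi*θ/3)/(7*pi) - 9*cos(7*pi*θ/3)/(49*pi**2); evaluating from 0 to 3: ∫_{0}^{3} (-θ) cos(7*pi*θ/3) dθ = (9/(49*pi**2)) - (-9/(49*pi**2)) = 18/(49*pi**2).
Summing the pieces and multiplying by (1/3) gives a_7 = 24/(49*pi**2).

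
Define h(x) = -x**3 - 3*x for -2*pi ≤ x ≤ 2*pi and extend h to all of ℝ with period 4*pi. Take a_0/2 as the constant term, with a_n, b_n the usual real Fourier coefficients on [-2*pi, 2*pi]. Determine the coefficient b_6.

14/9 + 8*pi**2/3

b_6 = (1/(2*pi)) ∫_{-2*pi}^{2*pi} h(x) sin(3*x) dx.
h is odd and sin(3*x) is odd, so the integrand is even and b_6 = 1/pi ∫_0^{2*pi} h(x) sin(3*x) dx.
Integrating by parts three times (tabular method), an antiderivative of (-x**3 - 3*x) sin(3*x) is x**3*cos(3*x)/3 - x**2*sin(3*x)/3 + 7*x*cos(3*x)/9 - 7*sin(3*x)/27; evaluating from 0 to 2*pi: ∫_{0}^{2*pi} (-x**3 - 3*x) sin(3*x) dx = (2*pi*(7 + 12*pi**2)/9) - (0) = 2*pi*(7 + 12*pi**2)/9.
Hence b_6 = (1/pi)·(2*pi*(7 + 12*pi**2)/9) = 14/9 + 8*pi**2/3.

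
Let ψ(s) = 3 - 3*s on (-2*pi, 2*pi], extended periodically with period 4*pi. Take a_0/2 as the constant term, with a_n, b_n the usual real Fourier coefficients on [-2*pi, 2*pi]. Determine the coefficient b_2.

6

b_2 = (1/(2*pi)) ∫_{-2*pi}^{2*pi} ψ(s) sin(s) ds.
Integrating by parts (boundary term plus one more integral), an antiderivative of (3 - 3*s) sin(s) is 3*s*cos(s) - 3*sin(s) - 3*cos(s); evaluating from -2*pi to 2*pi: ∫_{-2*pi}^{2*pi} (3 - 3*s) sin(s) ds = (-3 + 6*pi) - (-6*pi - 3) = 12*pi.
Hence b_2 = (1/(2*pi))·(12*pi) = 6.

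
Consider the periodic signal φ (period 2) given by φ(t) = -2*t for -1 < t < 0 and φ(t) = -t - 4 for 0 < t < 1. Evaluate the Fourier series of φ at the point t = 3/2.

1

t = 3/2 differs from t = -1/2 by 1 full period(s), and the series is 2-periodic.
φ is continuous at t = -1/2 with value 1, so the series converges to 1 there.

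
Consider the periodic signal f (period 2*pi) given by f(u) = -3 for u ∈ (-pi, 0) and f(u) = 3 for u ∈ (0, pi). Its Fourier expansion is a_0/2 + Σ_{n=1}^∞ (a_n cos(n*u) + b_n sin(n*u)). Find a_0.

0

a_0 = 1/pi ∫_{-pi}^{pi} f(u) du = 1/pi · (0) = 0.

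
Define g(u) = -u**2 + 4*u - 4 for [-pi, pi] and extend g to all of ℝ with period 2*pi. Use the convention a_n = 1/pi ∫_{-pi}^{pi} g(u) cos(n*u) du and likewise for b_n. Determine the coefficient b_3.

b_3 = 1/pi ∫_{-pi}^{pi} g(u) sin(3*u) du.
Integrating by parts twice (tabular method), an antiderivative of (-u**2 + 4*u - 4) sin(3*u) is u**2*cos(3*u)/3 - 2*u*sin(3*u)/9 - 4*u*cos(3*u)/3 + 4*sin(3*u)/9 + 34*cos(3*u)/27; evaluating from -pi to pi: ∫_{-pi}^{pi} (-u**2 + 4*u - 4) sin(3*u) du = (-pi**2/3 - 34/27 + 4*pi/3) - (-4*pi/3 - pi**2/3 - 34/27) = 8*pi/3.
Hence b_3 = (1/pi)·(8*pi/3) = 8/3.

8/3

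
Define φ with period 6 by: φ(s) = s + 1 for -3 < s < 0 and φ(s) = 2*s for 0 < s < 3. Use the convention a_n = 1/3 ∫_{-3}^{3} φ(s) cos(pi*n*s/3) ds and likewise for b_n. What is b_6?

-3/(2*pi)

b_6 = 1/3 ∫_{-3}^{3} φ(s) sin(2*pi*s) ds.
Split the integral at the breakpoints.
Integrating by parts (boundary term plus one more integral), an antiderivative of (s + 1) sin(2*pi*s) is -s*cos(2*pi*s)/(2*pi) + sin(2*pi*s)/(4*pi**2) - cos(2*pi*s)/(2*pi); evaluating from -3 to 0: ∫_{-3}^{0} (s + 1) sin(2*pi*s) ds = (-1/(2*pi)) - (1/pi) = -3/(2*pi).
Integrating by parts (boundary term plus one more integral), an antiderivative of (2*s) sin(2*pi*s) is -s*cos(2*pi*s)/pi + sin(2*pi*s)/(2*pi**2); evaluating from 0 to 3: ∫_{0}^{3} (2*s) sin(2*pi*s) ds = (-3/pi) - (0) = -3/pi.
Summing the pieces and multiplying by (1/3) gives b_6 = -3/(2*pi).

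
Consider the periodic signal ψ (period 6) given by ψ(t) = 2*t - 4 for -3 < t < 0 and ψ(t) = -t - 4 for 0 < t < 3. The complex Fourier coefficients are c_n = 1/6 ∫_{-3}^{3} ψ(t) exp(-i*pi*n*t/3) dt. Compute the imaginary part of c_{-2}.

-3/(4*pi)

Since ψ is real-valued, Im(c_{-2}) = -1/6 ∫_{-3}^{3} ψ(t) sin(-2*pi*t/3) dt = b_{2}/2.
Split the integral at the breakpoints.
Integrating by parts (boundary term plus one more integral), an antiderivative of (2*t - 4) sin(-2*pi*t/3) is 3*t*cos(2*pi*t/3)/pi - 9*sin(2*pi*t/3)/(2*pi**2) - 6*cos(2*pi*t/3)/pi; evaluating from -3 to 0: ∫_{-3}^{0} (2*t - 4) sin(-2*pi*t/3) dt = (-6/pi) - (-15/pi) = 9/pi.
Integrating by parts (boundary term plus one more integral), an antiderivative of (-t - 4) sin(-2*pi*t/3) is -3*t*cos(2*pi*t/3)/(2*pi) + 9*sin(2*pi*t/3)/(4*pi**2) - 6*cos(2*pi*t/3)/pi; evaluating from 0 to 3: ∫_{0}^{3} (-t - 4) sin(-2*pi*t/3) dt = (-21/(2*pi)) - (-6/pi) = -9/(2*pi).
So ∫_{-3}^{3} ψ(t) sin(-2*pi*t/3) dt = 9/(2*pi).
Hence Im(c_{-2}) = (-1/6)·(9/(2*pi)) = -3/(4*pi).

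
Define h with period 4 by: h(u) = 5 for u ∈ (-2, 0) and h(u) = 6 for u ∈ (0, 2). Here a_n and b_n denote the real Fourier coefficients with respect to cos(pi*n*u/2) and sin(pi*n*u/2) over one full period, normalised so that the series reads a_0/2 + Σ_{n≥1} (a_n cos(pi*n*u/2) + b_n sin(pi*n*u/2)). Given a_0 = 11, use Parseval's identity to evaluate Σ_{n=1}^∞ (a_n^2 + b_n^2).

Parseval: a_0^2/2 + Σ_{n≥1} (a_n^2+b_n^2) = 1/2 ∫_{-2}^{2} h(u)^2 du = 61.
Subtract a_0^2/2 = 121/2: Σ (a_n^2+b_n^2) = 1/2.

1/2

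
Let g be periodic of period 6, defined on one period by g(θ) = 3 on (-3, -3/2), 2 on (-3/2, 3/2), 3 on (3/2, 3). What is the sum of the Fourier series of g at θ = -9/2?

5/2

θ = -9/2 differs from θ = 3/2 by -1 full period(s), and the series is 6-periodic.
At θ = 3/2 the one-sided limits are g(3/2^-) = 2 and g(3/2^+) = 3.
By Dirichlet's theorem the series converges to their average, [(2) + (3)]/2 = 5/2.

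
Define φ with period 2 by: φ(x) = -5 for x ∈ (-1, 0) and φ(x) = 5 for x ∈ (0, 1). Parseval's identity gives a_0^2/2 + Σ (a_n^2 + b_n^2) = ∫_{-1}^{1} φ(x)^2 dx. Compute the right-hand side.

∫_{-1}^{1} φ(x)^2 dx = 50.

50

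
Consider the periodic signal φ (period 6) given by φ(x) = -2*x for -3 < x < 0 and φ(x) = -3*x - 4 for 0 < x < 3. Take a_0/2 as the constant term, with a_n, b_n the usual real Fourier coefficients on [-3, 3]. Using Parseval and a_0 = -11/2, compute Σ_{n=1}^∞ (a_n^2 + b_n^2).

Parseval: a_0^2/2 + Σ_{n≥1} (a_n^2+b_n^2) = 1/3 ∫_{-3}^{3} φ(x)^2 dx = 91.
Subtract a_0^2/2 = 121/8: Σ (a_n^2+b_n^2) = 607/8.

607/8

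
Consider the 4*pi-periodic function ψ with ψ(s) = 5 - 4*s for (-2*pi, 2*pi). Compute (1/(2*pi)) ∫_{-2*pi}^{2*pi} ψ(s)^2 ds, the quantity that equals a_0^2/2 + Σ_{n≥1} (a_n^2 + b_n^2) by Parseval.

(1/(2*pi)) ∫_{-2*pi}^{2*pi} ψ(s)^2 ds = (1/(2*pi)) · (100*pi + 256*pi**3/3) = 50 + 128*pi**2/3.

50 + 128*pi**2/3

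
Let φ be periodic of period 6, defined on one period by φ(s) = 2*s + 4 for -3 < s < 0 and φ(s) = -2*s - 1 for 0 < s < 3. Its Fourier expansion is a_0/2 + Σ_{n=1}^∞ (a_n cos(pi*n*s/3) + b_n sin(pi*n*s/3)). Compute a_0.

a_0 = 1/3 ∫_{-3}^{3} φ(s) ds = 1/3 · (-9) = -3.

-3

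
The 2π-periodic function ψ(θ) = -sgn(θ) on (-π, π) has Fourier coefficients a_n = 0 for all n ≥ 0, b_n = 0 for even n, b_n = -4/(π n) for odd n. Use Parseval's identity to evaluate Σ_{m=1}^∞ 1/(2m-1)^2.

Parseval: Σ b_n^2 = (1/π) ∫_{-π}^{π} ψ(θ)^2 dθ = 2.
Only odd n contribute, with b_n^2 = 16/(π^2 n^2), so Σ_{m≥1} 1/(2m-1)^2 = π^2·(2)/16 = pi**2/8.

pi**2/8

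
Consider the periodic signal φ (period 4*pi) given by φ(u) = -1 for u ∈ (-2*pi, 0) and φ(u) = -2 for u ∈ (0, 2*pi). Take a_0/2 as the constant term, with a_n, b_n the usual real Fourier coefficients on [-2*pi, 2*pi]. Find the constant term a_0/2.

a_0 = (1/(2*pi)) ∫_{-2*pi}^{2*pi} φ(u) du = (1/(2*pi)) · (-6*pi) = -3.
So the constant term a_0/2 = -3/2.

-3/2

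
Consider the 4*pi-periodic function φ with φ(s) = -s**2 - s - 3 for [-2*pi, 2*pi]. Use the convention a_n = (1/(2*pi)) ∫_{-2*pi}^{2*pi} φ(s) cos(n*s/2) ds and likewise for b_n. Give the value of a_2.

a_2 = (1/(2*pi)) ∫_{-2*pi}^{2*pi} φ(s) cos(s) ds.
Integrating by parts twice (tabular method), an antiderivative of (-s**2 - s - 3) cos(s) is -s**2*sin(s) - s*sin(s) - 2*s*cos(s) - sin(s) - cos(s); evaluating from -2*pi to 2*pi: ∫_{-2*pi}^{2*pi} (-s**2 - s - 3) cos(s) ds = (-4*pi - 1) - (-1 + 4*pi) = -8*pi.
Hence a_2 = (1/(2*pi))·(-8*pi) = -4.

-4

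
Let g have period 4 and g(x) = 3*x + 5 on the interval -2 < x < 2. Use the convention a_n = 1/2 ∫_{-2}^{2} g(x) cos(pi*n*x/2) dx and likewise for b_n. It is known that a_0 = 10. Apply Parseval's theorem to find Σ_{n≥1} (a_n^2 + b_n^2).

24

Parseval: a_0^2/2 + Σ_{n≥1} (a_n^2+b_n^2) = 1/2 ∫_{-2}^{2} g(x)^2 dx = 74.
Subtract a_0^2/2 = 50: Σ (a_n^2+b_n^2) = 24.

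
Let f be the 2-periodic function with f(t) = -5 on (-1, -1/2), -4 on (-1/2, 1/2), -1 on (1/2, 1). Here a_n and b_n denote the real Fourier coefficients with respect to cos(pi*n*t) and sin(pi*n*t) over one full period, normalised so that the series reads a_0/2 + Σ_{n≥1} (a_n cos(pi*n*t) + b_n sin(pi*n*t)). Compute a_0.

-7

a_0 = ∫_{-1}^{1} f(t) dt = -7.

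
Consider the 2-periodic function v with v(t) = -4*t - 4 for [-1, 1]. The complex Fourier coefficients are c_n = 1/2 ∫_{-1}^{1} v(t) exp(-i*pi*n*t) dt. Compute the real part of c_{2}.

Since v is real-valued, Re(c_{2}) = 1/2 ∫_{-1}^{1} v(t) cos(2*pi*t) dt = a_{2}/2.
Integrating by parts (boundary term plus one more integral), an antiderivative of (-4*t - 4) cos(2*pi*t) is -2*t*sin(2*pi*t)/pi - 2*sin(2*pi*t)/pi - cos(2*pi*t)/pi**2; evaluating from -1 to 1: ∫_{-1}^{1} (-4*t - 4) cos(2*pi*t) dt = (-1/pi**2) - (-1/pi**2) = 0.
Hence Re(c_{2}) = (1/2)·(0) = 0.

0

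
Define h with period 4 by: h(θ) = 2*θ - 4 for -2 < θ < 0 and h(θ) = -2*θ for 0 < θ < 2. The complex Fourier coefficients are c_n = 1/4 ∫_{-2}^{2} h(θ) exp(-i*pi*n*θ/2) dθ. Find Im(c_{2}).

0

Since h is real-valued, Im(c_{2}) = -1/4 ∫_{-2}^{2} h(θ) sin(pi*θ) dθ = -b_{2}/2.
Split the integral at the breakpoints.
Integrating by parts (boundary term plus one more integral), an antiderivative of (2*θ - 4) sin(pi*θ) is -2*θ*cos(pi*θ)/pi + 2*sin(pi*θ)/pi**2 + 4*cos(pi*θ)/pi; evaluating from -2 to 0: ∫_{-2}^{0} (2*θ - 4) sin(pi*θ) dθ = (4/pi) - (8/pi) = -4/pi.
Integrating by parts (boundary term plus one more integral), an antiderivative of (-2*θ) sin(pi*θ) is 2*θ*cos(pi*θ)/pi - 2*sin(pi*θ)/pi**2; evaluating from 0 to 2: ∫_{0}^{2} (-2*θ) sin(pi*θ) dθ = (4/pi) - (0) = 4/pi.
So ∫_{-2}^{2} h(θ) sin(pi*θ) dθ = 0.
Hence Im(c_{2}) = (-1/4)·(0) = 0.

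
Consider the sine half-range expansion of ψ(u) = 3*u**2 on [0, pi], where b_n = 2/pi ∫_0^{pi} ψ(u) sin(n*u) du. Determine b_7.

b_7 = 2/pi ∫_0^{pi} (3*u**2) sin(7*u) du.
Integrating by parts twice (tabular method), an antiderivative of (3*u**2) sin(7*u) is -3*u**2*cos(7*u)/7 + 6*u*sin(7*u)/49 + 6*cos(7*u)/343; evaluating from 0 to pi: ∫_{0}^{pi} (3*u**2) sin(7*u) du = (-6/343 + 3*pi**2/7) - (6/343) = -12/343 + 3*pi**2/7.
Hence b_7 = (2/pi)·(-12/343 + 3*pi**2/7) = 6*(-4 + 49*pi**2)/(343*pi).

6*(-4 + 49*pi**2)/(343*pi)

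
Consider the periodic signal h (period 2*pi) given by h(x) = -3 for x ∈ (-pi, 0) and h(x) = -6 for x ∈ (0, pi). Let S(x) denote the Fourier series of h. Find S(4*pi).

-9/2

x = 4*pi differs from x = 0 by 2 full period(s), and the series is 2*pi-periodic.
At x = 0 the one-sided limits are h(0^-) = -3 and h(0^+) = -6.
By Dirichlet's theorem the series converges to their average, [(-3) + (-6)]/2 = -9/2.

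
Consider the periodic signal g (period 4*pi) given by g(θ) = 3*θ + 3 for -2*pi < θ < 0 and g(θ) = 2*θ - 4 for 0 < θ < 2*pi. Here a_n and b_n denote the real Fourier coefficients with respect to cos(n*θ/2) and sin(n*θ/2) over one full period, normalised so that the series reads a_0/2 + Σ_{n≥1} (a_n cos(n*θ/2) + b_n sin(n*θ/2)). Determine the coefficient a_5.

a_5 = (1/(2*pi)) ∫_{-2*pi}^{2*pi} g(θ) cos(5*θ/2) dθ.
Split the integral at the breakpoints.
Integrating by parts (boundary term plus one more integral), an antiderivative of (3*θ + 3) cos(5*θ/2) is 6*θ*sin(5*θ/2)/5 + 6*sin(5*θ/2)/5 + 12*cos(5*θ/2)/25; evaluating from -2*pi to 0: ∫_{-2*pi}^{0} (3*θ + 3) cos(5*θ/2) dθ = (12/25) - (-12/25) = 24/25.
Integrating by parts (boundary term plus one more integral), an antiderivative of (2*θ - 4) cos(5*θ/2) is 4*θ*sin(5*θ/2)/5 - 8*sin(5*θ/2)/5 + 8*cos(5*θ/2)/25; evaluating from 0 to 2*pi: ∫_{0}^{2*pi} (2*θ - 4) cos(5*θ/2) dθ = (-8/25) - (8/25) = -16/25.
Summing the pieces and multiplying by (1/(2*pi)) gives a_5 = 4/(25*pi).

4/(25*pi)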